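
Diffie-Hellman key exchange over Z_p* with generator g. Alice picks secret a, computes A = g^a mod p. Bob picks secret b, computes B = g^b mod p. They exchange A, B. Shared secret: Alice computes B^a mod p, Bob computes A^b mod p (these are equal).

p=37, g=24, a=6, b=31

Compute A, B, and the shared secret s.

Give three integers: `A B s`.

A = 24^6 mod 37  (bits of 6 = 110)
  bit 0 = 1: r = r^2 * 24 mod 37 = 1^2 * 24 = 1*24 = 24
  bit 1 = 1: r = r^2 * 24 mod 37 = 24^2 * 24 = 21*24 = 23
  bit 2 = 0: r = r^2 mod 37 = 23^2 = 11
  -> A = 11
B = 24^31 mod 37  (bits of 31 = 11111)
  bit 0 = 1: r = r^2 * 24 mod 37 = 1^2 * 24 = 1*24 = 24
  bit 1 = 1: r = r^2 * 24 mod 37 = 24^2 * 24 = 21*24 = 23
  bit 2 = 1: r = r^2 * 24 mod 37 = 23^2 * 24 = 11*24 = 5
  bit 3 = 1: r = r^2 * 24 mod 37 = 5^2 * 24 = 25*24 = 8
  bit 4 = 1: r = r^2 * 24 mod 37 = 8^2 * 24 = 27*24 = 19
  -> B = 19
s = B^a = 19^6 mod 37  (bits of 6 = 110)
  bit 0 = 1: r = r^2 * 19 mod 37 = 1^2 * 19 = 1*19 = 19
  bit 1 = 1: r = r^2 * 19 mod 37 = 19^2 * 19 = 28*19 = 14
  bit 2 = 0: r = r^2 mod 37 = 14^2 = 11
  -> s = B^a = 11

Answer: 11 19 11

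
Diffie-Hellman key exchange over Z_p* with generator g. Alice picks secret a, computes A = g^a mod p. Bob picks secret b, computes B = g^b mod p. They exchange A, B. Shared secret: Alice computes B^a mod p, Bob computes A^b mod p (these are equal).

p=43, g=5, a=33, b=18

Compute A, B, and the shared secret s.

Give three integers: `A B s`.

A = 5^33 mod 43  (bits of 33 = 100001)
  bit 0 = 1: r = r^2 * 5 mod 43 = 1^2 * 5 = 1*5 = 5
  bit 1 = 0: r = r^2 mod 43 = 5^2 = 25
  bit 2 = 0: r = r^2 mod 43 = 25^2 = 23
  bit 3 = 0: r = r^2 mod 43 = 23^2 = 13
  bit 4 = 0: r = r^2 mod 43 = 13^2 = 40
  bit 5 = 1: r = r^2 * 5 mod 43 = 40^2 * 5 = 9*5 = 2
  -> A = 2
B = 5^18 mod 43  (bits of 18 = 10010)
  bit 0 = 1: r = r^2 * 5 mod 43 = 1^2 * 5 = 1*5 = 5
  bit 1 = 0: r = r^2 mod 43 = 5^2 = 25
  bit 2 = 0: r = r^2 mod 43 = 25^2 = 23
  bit 3 = 1: r = r^2 * 5 mod 43 = 23^2 * 5 = 13*5 = 22
  bit 4 = 0: r = r^2 mod 43 = 22^2 = 11
  -> B = 11
s = B^a = 11^33 mod 43  (bits of 33 = 100001)
  bit 0 = 1: r = r^2 * 11 mod 43 = 1^2 * 11 = 1*11 = 11
  bit 1 = 0: r = r^2 mod 43 = 11^2 = 35
  bit 2 = 0: r = r^2 mod 43 = 35^2 = 21
  bit 3 = 0: r = r^2 mod 43 = 21^2 = 11
  bit 4 = 0: r = r^2 mod 43 = 11^2 = 35
  bit 5 = 1: r = r^2 * 11 mod 43 = 35^2 * 11 = 21*11 = 16
  -> s = B^a = 16

Answer: 2 11 16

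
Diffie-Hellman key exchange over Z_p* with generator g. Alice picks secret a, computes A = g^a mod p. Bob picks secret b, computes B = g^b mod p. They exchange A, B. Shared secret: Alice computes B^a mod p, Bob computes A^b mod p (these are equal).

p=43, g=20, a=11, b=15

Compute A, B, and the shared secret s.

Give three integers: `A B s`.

A = 20^11 mod 43  (bits of 11 = 1011)
  bit 0 = 1: r = r^2 * 20 mod 43 = 1^2 * 20 = 1*20 = 20
  bit 1 = 0: r = r^2 mod 43 = 20^2 = 13
  bit 2 = 1: r = r^2 * 20 mod 43 = 13^2 * 20 = 40*20 = 26
  bit 3 = 1: r = r^2 * 20 mod 43 = 26^2 * 20 = 31*20 = 18
  -> A = 18
B = 20^15 mod 43  (bits of 15 = 1111)
  bit 0 = 1: r = r^2 * 20 mod 43 = 1^2 * 20 = 1*20 = 20
  bit 1 = 1: r = r^2 * 20 mod 43 = 20^2 * 20 = 13*20 = 2
  bit 2 = 1: r = r^2 * 20 mod 43 = 2^2 * 20 = 4*20 = 37
  bit 3 = 1: r = r^2 * 20 mod 43 = 37^2 * 20 = 36*20 = 32
  -> B = 32
s = B^a = 32^11 mod 43  (bits of 11 = 1011)
  bit 0 = 1: r = r^2 * 32 mod 43 = 1^2 * 32 = 1*32 = 32
  bit 1 = 0: r = r^2 mod 43 = 32^2 = 35
  bit 2 = 1: r = r^2 * 32 mod 43 = 35^2 * 32 = 21*32 = 27
  bit 3 = 1: r = r^2 * 32 mod 43 = 27^2 * 32 = 41*32 = 22
  -> s = B^a = 22

Answer: 18 32 22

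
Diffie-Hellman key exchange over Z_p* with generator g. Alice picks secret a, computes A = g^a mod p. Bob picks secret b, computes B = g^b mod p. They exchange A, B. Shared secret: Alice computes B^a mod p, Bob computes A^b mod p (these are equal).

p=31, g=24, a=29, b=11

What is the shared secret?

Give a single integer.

Answer: 17

Derivation:
A = 24^29 mod 31  (bits of 29 = 11101)
  bit 0 = 1: r = r^2 * 24 mod 31 = 1^2 * 24 = 1*24 = 24
  bit 1 = 1: r = r^2 * 24 mod 31 = 24^2 * 24 = 18*24 = 29
  bit 2 = 1: r = r^2 * 24 mod 31 = 29^2 * 24 = 4*24 = 3
  bit 3 = 0: r = r^2 mod 31 = 3^2 = 9
  bit 4 = 1: r = r^2 * 24 mod 31 = 9^2 * 24 = 19*24 = 22
  -> A = 22
B = 24^11 mod 31  (bits of 11 = 1011)
  bit 0 = 1: r = r^2 * 24 mod 31 = 1^2 * 24 = 1*24 = 24
  bit 1 = 0: r = r^2 mod 31 = 24^2 = 18
  bit 2 = 1: r = r^2 * 24 mod 31 = 18^2 * 24 = 14*24 = 26
  bit 3 = 1: r = r^2 * 24 mod 31 = 26^2 * 24 = 25*24 = 11
  -> B = 11
s = B^a = 11^29 mod 31  (bits of 29 = 11101)
  bit 0 = 1: r = r^2 * 11 mod 31 = 1^2 * 11 = 1*11 = 11
  bit 1 = 1: r = r^2 * 11 mod 31 = 11^2 * 11 = 28*11 = 29
  bit 2 = 1: r = r^2 * 11 mod 31 = 29^2 * 11 = 4*11 = 13
  bit 3 = 0: r = r^2 mod 31 = 13^2 = 14
  bit 4 = 1: r = r^2 * 11 mod 31 = 14^2 * 11 = 10*11 = 17
  -> s = B^a = 17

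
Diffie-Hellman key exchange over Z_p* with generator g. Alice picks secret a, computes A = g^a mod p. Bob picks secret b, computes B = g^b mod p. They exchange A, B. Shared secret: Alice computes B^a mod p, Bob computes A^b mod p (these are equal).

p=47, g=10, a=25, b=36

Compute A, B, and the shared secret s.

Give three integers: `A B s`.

Answer: 41 9 34

Derivation:
A = 10^25 mod 47  (bits of 25 = 11001)
  bit 0 = 1: r = r^2 * 10 mod 47 = 1^2 * 10 = 1*10 = 10
  bit 1 = 1: r = r^2 * 10 mod 47 = 10^2 * 10 = 6*10 = 13
  bit 2 = 0: r = r^2 mod 47 = 13^2 = 28
  bit 3 = 0: r = r^2 mod 47 = 28^2 = 32
  bit 4 = 1: r = r^2 * 10 mod 47 = 32^2 * 10 = 37*10 = 41
  -> A = 41
B = 10^36 mod 47  (bits of 36 = 100100)
  bit 0 = 1: r = r^2 * 10 mod 47 = 1^2 * 10 = 1*10 = 10
  bit 1 = 0: r = r^2 mod 47 = 10^2 = 6
  bit 2 = 0: r = r^2 mod 47 = 6^2 = 36
  bit 3 = 1: r = r^2 * 10 mod 47 = 36^2 * 10 = 27*10 = 35
  bit 4 = 0: r = r^2 mod 47 = 35^2 = 3
  bit 5 = 0: r = r^2 mod 47 = 3^2 = 9
  -> B = 9
s = B^a = 9^25 mod 47  (bits of 25 = 11001)
  bit 0 = 1: r = r^2 * 9 mod 47 = 1^2 * 9 = 1*9 = 9
  bit 1 = 1: r = r^2 * 9 mod 47 = 9^2 * 9 = 34*9 = 24
  bit 2 = 0: r = r^2 mod 47 = 24^2 = 12
  bit 3 = 0: r = r^2 mod 47 = 12^2 = 3
  bit 4 = 1: r = r^2 * 9 mod 47 = 3^2 * 9 = 9*9 = 34
  -> s = B^a = 34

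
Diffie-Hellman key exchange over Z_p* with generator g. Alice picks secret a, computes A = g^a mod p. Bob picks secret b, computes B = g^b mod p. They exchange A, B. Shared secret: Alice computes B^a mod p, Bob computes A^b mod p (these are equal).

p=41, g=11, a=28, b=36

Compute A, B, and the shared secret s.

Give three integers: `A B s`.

A = 11^28 mod 41  (bits of 28 = 11100)
  bit 0 = 1: r = r^2 * 11 mod 41 = 1^2 * 11 = 1*11 = 11
  bit 1 = 1: r = r^2 * 11 mod 41 = 11^2 * 11 = 39*11 = 19
  bit 2 = 1: r = r^2 * 11 mod 41 = 19^2 * 11 = 33*11 = 35
  bit 3 = 0: r = r^2 mod 41 = 35^2 = 36
  bit 4 = 0: r = r^2 mod 41 = 36^2 = 25
  -> A = 25
B = 11^36 mod 41  (bits of 36 = 100100)
  bit 0 = 1: r = r^2 * 11 mod 41 = 1^2 * 11 = 1*11 = 11
  bit 1 = 0: r = r^2 mod 41 = 11^2 = 39
  bit 2 = 0: r = r^2 mod 41 = 39^2 = 4
  bit 3 = 1: r = r^2 * 11 mod 41 = 4^2 * 11 = 16*11 = 12
  bit 4 = 0: r = r^2 mod 41 = 12^2 = 21
  bit 5 = 0: r = r^2 mod 41 = 21^2 = 31
  -> B = 31
s = B^a = 31^28 mod 41  (bits of 28 = 11100)
  bit 0 = 1: r = r^2 * 31 mod 41 = 1^2 * 31 = 1*31 = 31
  bit 1 = 1: r = r^2 * 31 mod 41 = 31^2 * 31 = 18*31 = 25
  bit 2 = 1: r = r^2 * 31 mod 41 = 25^2 * 31 = 10*31 = 23
  bit 3 = 0: r = r^2 mod 41 = 23^2 = 37
  bit 4 = 0: r = r^2 mod 41 = 37^2 = 16
  -> s = B^a = 16

Answer: 25 31 16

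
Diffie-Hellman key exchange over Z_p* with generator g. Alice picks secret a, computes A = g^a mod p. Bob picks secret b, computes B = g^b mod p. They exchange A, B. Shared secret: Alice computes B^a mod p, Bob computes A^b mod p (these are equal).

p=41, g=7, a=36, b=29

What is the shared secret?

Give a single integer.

A = 7^36 mod 41  (bits of 36 = 100100)
  bit 0 = 1: r = r^2 * 7 mod 41 = 1^2 * 7 = 1*7 = 7
  bit 1 = 0: r = r^2 mod 41 = 7^2 = 8
  bit 2 = 0: r = r^2 mod 41 = 8^2 = 23
  bit 3 = 1: r = r^2 * 7 mod 41 = 23^2 * 7 = 37*7 = 13
  bit 4 = 0: r = r^2 mod 41 = 13^2 = 5
  bit 5 = 0: r = r^2 mod 41 = 5^2 = 25
  -> A = 25
B = 7^29 mod 41  (bits of 29 = 11101)
  bit 0 = 1: r = r^2 * 7 mod 41 = 1^2 * 7 = 1*7 = 7
  bit 1 = 1: r = r^2 * 7 mod 41 = 7^2 * 7 = 8*7 = 15
  bit 2 = 1: r = r^2 * 7 mod 41 = 15^2 * 7 = 20*7 = 17
  bit 3 = 0: r = r^2 mod 41 = 17^2 = 2
  bit 4 = 1: r = r^2 * 7 mod 41 = 2^2 * 7 = 4*7 = 28
  -> B = 28
s = B^a = 28^36 mod 41  (bits of 36 = 100100)
  bit 0 = 1: r = r^2 * 28 mod 41 = 1^2 * 28 = 1*28 = 28
  bit 1 = 0: r = r^2 mod 41 = 28^2 = 5
  bit 2 = 0: r = r^2 mod 41 = 5^2 = 25
  bit 3 = 1: r = r^2 * 28 mod 41 = 25^2 * 28 = 10*28 = 34
  bit 4 = 0: r = r^2 mod 41 = 34^2 = 8
  bit 5 = 0: r = r^2 mod 41 = 8^2 = 23
  -> s = B^a = 23

Answer: 23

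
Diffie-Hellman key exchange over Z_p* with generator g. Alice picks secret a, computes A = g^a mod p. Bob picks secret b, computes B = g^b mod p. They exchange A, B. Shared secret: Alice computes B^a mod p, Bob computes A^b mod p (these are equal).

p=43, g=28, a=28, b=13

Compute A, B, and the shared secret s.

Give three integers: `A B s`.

Answer: 36 34 36

Derivation:
A = 28^28 mod 43  (bits of 28 = 11100)
  bit 0 = 1: r = r^2 * 28 mod 43 = 1^2 * 28 = 1*28 = 28
  bit 1 = 1: r = r^2 * 28 mod 43 = 28^2 * 28 = 10*28 = 22
  bit 2 = 1: r = r^2 * 28 mod 43 = 22^2 * 28 = 11*28 = 7
  bit 3 = 0: r = r^2 mod 43 = 7^2 = 6
  bit 4 = 0: r = r^2 mod 43 = 6^2 = 36
  -> A = 36
B = 28^13 mod 43  (bits of 13 = 1101)
  bit 0 = 1: r = r^2 * 28 mod 43 = 1^2 * 28 = 1*28 = 28
  bit 1 = 1: r = r^2 * 28 mod 43 = 28^2 * 28 = 10*28 = 22
  bit 2 = 0: r = r^2 mod 43 = 22^2 = 11
  bit 3 = 1: r = r^2 * 28 mod 43 = 11^2 * 28 = 35*28 = 34
  -> B = 34
s = B^a = 34^28 mod 43  (bits of 28 = 11100)
  bit 0 = 1: r = r^2 * 34 mod 43 = 1^2 * 34 = 1*34 = 34
  bit 1 = 1: r = r^2 * 34 mod 43 = 34^2 * 34 = 38*34 = 2
  bit 2 = 1: r = r^2 * 34 mod 43 = 2^2 * 34 = 4*34 = 7
  bit 3 = 0: r = r^2 mod 43 = 7^2 = 6
  bit 4 = 0: r = r^2 mod 43 = 6^2 = 36
  -> s = B^a = 36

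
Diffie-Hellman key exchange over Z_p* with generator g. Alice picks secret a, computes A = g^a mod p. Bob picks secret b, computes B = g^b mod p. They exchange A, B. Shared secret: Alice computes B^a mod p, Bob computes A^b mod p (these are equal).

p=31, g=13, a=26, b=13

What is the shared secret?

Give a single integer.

Answer: 7

Derivation:
A = 13^26 mod 31  (bits of 26 = 11010)
  bit 0 = 1: r = r^2 * 13 mod 31 = 1^2 * 13 = 1*13 = 13
  bit 1 = 1: r = r^2 * 13 mod 31 = 13^2 * 13 = 14*13 = 27
  bit 2 = 0: r = r^2 mod 31 = 27^2 = 16
  bit 3 = 1: r = r^2 * 13 mod 31 = 16^2 * 13 = 8*13 = 11
  bit 4 = 0: r = r^2 mod 31 = 11^2 = 28
  -> A = 28
B = 13^13 mod 31  (bits of 13 = 1101)
  bit 0 = 1: r = r^2 * 13 mod 31 = 1^2 * 13 = 1*13 = 13
  bit 1 = 1: r = r^2 * 13 mod 31 = 13^2 * 13 = 14*13 = 27
  bit 2 = 0: r = r^2 mod 31 = 27^2 = 16
  bit 3 = 1: r = r^2 * 13 mod 31 = 16^2 * 13 = 8*13 = 11
  -> B = 11
s = B^a = 11^26 mod 31  (bits of 26 = 11010)
  bit 0 = 1: r = r^2 * 11 mod 31 = 1^2 * 11 = 1*11 = 11
  bit 1 = 1: r = r^2 * 11 mod 31 = 11^2 * 11 = 28*11 = 29
  bit 2 = 0: r = r^2 mod 31 = 29^2 = 4
  bit 3 = 1: r = r^2 * 11 mod 31 = 4^2 * 11 = 16*11 = 21
  bit 4 = 0: r = r^2 mod 31 = 21^2 = 7
  -> s = B^a = 7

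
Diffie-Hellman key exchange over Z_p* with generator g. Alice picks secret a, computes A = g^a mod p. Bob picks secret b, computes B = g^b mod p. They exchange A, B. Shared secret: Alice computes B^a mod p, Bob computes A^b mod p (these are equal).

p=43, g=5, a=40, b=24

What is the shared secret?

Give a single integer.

A = 5^40 mod 43  (bits of 40 = 101000)
  bit 0 = 1: r = r^2 * 5 mod 43 = 1^2 * 5 = 1*5 = 5
  bit 1 = 0: r = r^2 mod 43 = 5^2 = 25
  bit 2 = 1: r = r^2 * 5 mod 43 = 25^2 * 5 = 23*5 = 29
  bit 3 = 0: r = r^2 mod 43 = 29^2 = 24
  bit 4 = 0: r = r^2 mod 43 = 24^2 = 17
  bit 5 = 0: r = r^2 mod 43 = 17^2 = 31
  -> A = 31
B = 5^24 mod 43  (bits of 24 = 11000)
  bit 0 = 1: r = r^2 * 5 mod 43 = 1^2 * 5 = 1*5 = 5
  bit 1 = 1: r = r^2 * 5 mod 43 = 5^2 * 5 = 25*5 = 39
  bit 2 = 0: r = r^2 mod 43 = 39^2 = 16
  bit 3 = 0: r = r^2 mod 43 = 16^2 = 41
  bit 4 = 0: r = r^2 mod 43 = 41^2 = 4
  -> B = 4
s = B^a = 4^40 mod 43  (bits of 40 = 101000)
  bit 0 = 1: r = r^2 * 4 mod 43 = 1^2 * 4 = 1*4 = 4
  bit 1 = 0: r = r^2 mod 43 = 4^2 = 16
  bit 2 = 1: r = r^2 * 4 mod 43 = 16^2 * 4 = 41*4 = 35
  bit 3 = 0: r = r^2 mod 43 = 35^2 = 21
  bit 4 = 0: r = r^2 mod 43 = 21^2 = 11
  bit 5 = 0: r = r^2 mod 43 = 11^2 = 35
  -> s = B^a = 35

Answer: 35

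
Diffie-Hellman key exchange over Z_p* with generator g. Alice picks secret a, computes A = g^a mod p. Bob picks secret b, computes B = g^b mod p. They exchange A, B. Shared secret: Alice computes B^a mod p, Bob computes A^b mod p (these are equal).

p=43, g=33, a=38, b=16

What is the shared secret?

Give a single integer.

A = 33^38 mod 43  (bits of 38 = 100110)
  bit 0 = 1: r = r^2 * 33 mod 43 = 1^2 * 33 = 1*33 = 33
  bit 1 = 0: r = r^2 mod 43 = 33^2 = 14
  bit 2 = 0: r = r^2 mod 43 = 14^2 = 24
  bit 3 = 1: r = r^2 * 33 mod 43 = 24^2 * 33 = 17*33 = 2
  bit 4 = 1: r = r^2 * 33 mod 43 = 2^2 * 33 = 4*33 = 3
  bit 5 = 0: r = r^2 mod 43 = 3^2 = 9
  -> A = 9
B = 33^16 mod 43  (bits of 16 = 10000)
  bit 0 = 1: r = r^2 * 33 mod 43 = 1^2 * 33 = 1*33 = 33
  bit 1 = 0: r = r^2 mod 43 = 33^2 = 14
  bit 2 = 0: r = r^2 mod 43 = 14^2 = 24
  bit 3 = 0: r = r^2 mod 43 = 24^2 = 17
  bit 4 = 0: r = r^2 mod 43 = 17^2 = 31
  -> B = 31
s = B^a = 31^38 mod 43  (bits of 38 = 100110)
  bit 0 = 1: r = r^2 * 31 mod 43 = 1^2 * 31 = 1*31 = 31
  bit 1 = 0: r = r^2 mod 43 = 31^2 = 15
  bit 2 = 0: r = r^2 mod 43 = 15^2 = 10
  bit 3 = 1: r = r^2 * 31 mod 43 = 10^2 * 31 = 14*31 = 4
  bit 4 = 1: r = r^2 * 31 mod 43 = 4^2 * 31 = 16*31 = 23
  bit 5 = 0: r = r^2 mod 43 = 23^2 = 13
  -> s = B^a = 13

Answer: 13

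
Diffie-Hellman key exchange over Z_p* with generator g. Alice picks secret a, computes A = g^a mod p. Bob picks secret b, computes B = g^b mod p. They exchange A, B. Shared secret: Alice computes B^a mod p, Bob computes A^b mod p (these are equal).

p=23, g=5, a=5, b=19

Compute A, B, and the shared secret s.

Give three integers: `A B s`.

A = 5^5 mod 23  (bits of 5 = 101)
  bit 0 = 1: r = r^2 * 5 mod 23 = 1^2 * 5 = 1*5 = 5
  bit 1 = 0: r = r^2 mod 23 = 5^2 = 2
  bit 2 = 1: r = r^2 * 5 mod 23 = 2^2 * 5 = 4*5 = 20
  -> A = 20
B = 5^19 mod 23  (bits of 19 = 10011)
  bit 0 = 1: r = r^2 * 5 mod 23 = 1^2 * 5 = 1*5 = 5
  bit 1 = 0: r = r^2 mod 23 = 5^2 = 2
  bit 2 = 0: r = r^2 mod 23 = 2^2 = 4
  bit 3 = 1: r = r^2 * 5 mod 23 = 4^2 * 5 = 16*5 = 11
  bit 4 = 1: r = r^2 * 5 mod 23 = 11^2 * 5 = 6*5 = 7
  -> B = 7
s = B^a = 7^5 mod 23  (bits of 5 = 101)
  bit 0 = 1: r = r^2 * 7 mod 23 = 1^2 * 7 = 1*7 = 7
  bit 1 = 0: r = r^2 mod 23 = 7^2 = 3
  bit 2 = 1: r = r^2 * 7 mod 23 = 3^2 * 7 = 9*7 = 17
  -> s = B^a = 17

Answer: 20 7 17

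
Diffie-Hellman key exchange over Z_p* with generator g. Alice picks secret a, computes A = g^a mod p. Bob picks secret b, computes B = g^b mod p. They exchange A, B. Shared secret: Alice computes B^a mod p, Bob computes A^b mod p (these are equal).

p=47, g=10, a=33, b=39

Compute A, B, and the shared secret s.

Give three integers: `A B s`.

Answer: 26 23 33

Derivation:
A = 10^33 mod 47  (bits of 33 = 100001)
  bit 0 = 1: r = r^2 * 10 mod 47 = 1^2 * 10 = 1*10 = 10
  bit 1 = 0: r = r^2 mod 47 = 10^2 = 6
  bit 2 = 0: r = r^2 mod 47 = 6^2 = 36
  bit 3 = 0: r = r^2 mod 47 = 36^2 = 27
  bit 4 = 0: r = r^2 mod 47 = 27^2 = 24
  bit 5 = 1: r = r^2 * 10 mod 47 = 24^2 * 10 = 12*10 = 26
  -> A = 26
B = 10^39 mod 47  (bits of 39 = 100111)
  bit 0 = 1: r = r^2 * 10 mod 47 = 1^2 * 10 = 1*10 = 10
  bit 1 = 0: r = r^2 mod 47 = 10^2 = 6
  bit 2 = 0: r = r^2 mod 47 = 6^2 = 36
  bit 3 = 1: r = r^2 * 10 mod 47 = 36^2 * 10 = 27*10 = 35
  bit 4 = 1: r = r^2 * 10 mod 47 = 35^2 * 10 = 3*10 = 30
  bit 5 = 1: r = r^2 * 10 mod 47 = 30^2 * 10 = 7*10 = 23
  -> B = 23
s = B^a = 23^33 mod 47  (bits of 33 = 100001)
  bit 0 = 1: r = r^2 * 23 mod 47 = 1^2 * 23 = 1*23 = 23
  bit 1 = 0: r = r^2 mod 47 = 23^2 = 12
  bit 2 = 0: r = r^2 mod 47 = 12^2 = 3
  bit 3 = 0: r = r^2 mod 47 = 3^2 = 9
  bit 4 = 0: r = r^2 mod 47 = 9^2 = 34
  bit 5 = 1: r = r^2 * 23 mod 47 = 34^2 * 23 = 28*23 = 33
  -> s = B^a = 33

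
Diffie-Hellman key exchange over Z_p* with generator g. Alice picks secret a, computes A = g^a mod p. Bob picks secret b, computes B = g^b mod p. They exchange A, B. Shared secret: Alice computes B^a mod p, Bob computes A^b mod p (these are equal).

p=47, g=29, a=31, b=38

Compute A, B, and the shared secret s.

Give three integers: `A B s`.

Answer: 33 37 27

Derivation:
A = 29^31 mod 47  (bits of 31 = 11111)
  bit 0 = 1: r = r^2 * 29 mod 47 = 1^2 * 29 = 1*29 = 29
  bit 1 = 1: r = r^2 * 29 mod 47 = 29^2 * 29 = 42*29 = 43
  bit 2 = 1: r = r^2 * 29 mod 47 = 43^2 * 29 = 16*29 = 41
  bit 3 = 1: r = r^2 * 29 mod 47 = 41^2 * 29 = 36*29 = 10
  bit 4 = 1: r = r^2 * 29 mod 47 = 10^2 * 29 = 6*29 = 33
  -> A = 33
B = 29^38 mod 47  (bits of 38 = 100110)
  bit 0 = 1: r = r^2 * 29 mod 47 = 1^2 * 29 = 1*29 = 29
  bit 1 = 0: r = r^2 mod 47 = 29^2 = 42
  bit 2 = 0: r = r^2 mod 47 = 42^2 = 25
  bit 3 = 1: r = r^2 * 29 mod 47 = 25^2 * 29 = 14*29 = 30
  bit 4 = 1: r = r^2 * 29 mod 47 = 30^2 * 29 = 7*29 = 15
  bit 5 = 0: r = r^2 mod 47 = 15^2 = 37
  -> B = 37
s = B^a = 37^31 mod 47  (bits of 31 = 11111)
  bit 0 = 1: r = r^2 * 37 mod 47 = 1^2 * 37 = 1*37 = 37
  bit 1 = 1: r = r^2 * 37 mod 47 = 37^2 * 37 = 6*37 = 34
  bit 2 = 1: r = r^2 * 37 mod 47 = 34^2 * 37 = 28*37 = 2
  bit 3 = 1: r = r^2 * 37 mod 47 = 2^2 * 37 = 4*37 = 7
  bit 4 = 1: r = r^2 * 37 mod 47 = 7^2 * 37 = 2*37 = 27
  -> s = B^a = 27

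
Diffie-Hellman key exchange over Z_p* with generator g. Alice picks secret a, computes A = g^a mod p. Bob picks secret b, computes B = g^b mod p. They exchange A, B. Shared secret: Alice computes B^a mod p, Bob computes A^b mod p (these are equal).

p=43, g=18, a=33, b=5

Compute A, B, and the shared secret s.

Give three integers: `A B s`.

A = 18^33 mod 43  (bits of 33 = 100001)
  bit 0 = 1: r = r^2 * 18 mod 43 = 1^2 * 18 = 1*18 = 18
  bit 1 = 0: r = r^2 mod 43 = 18^2 = 23
  bit 2 = 0: r = r^2 mod 43 = 23^2 = 13
  bit 3 = 0: r = r^2 mod 43 = 13^2 = 40
  bit 4 = 0: r = r^2 mod 43 = 40^2 = 9
  bit 5 = 1: r = r^2 * 18 mod 43 = 9^2 * 18 = 38*18 = 39
  -> A = 39
B = 18^5 mod 43  (bits of 5 = 101)
  bit 0 = 1: r = r^2 * 18 mod 43 = 1^2 * 18 = 1*18 = 18
  bit 1 = 0: r = r^2 mod 43 = 18^2 = 23
  bit 2 = 1: r = r^2 * 18 mod 43 = 23^2 * 18 = 13*18 = 19
  -> B = 19
s = B^a = 19^33 mod 43  (bits of 33 = 100001)
  bit 0 = 1: r = r^2 * 19 mod 43 = 1^2 * 19 = 1*19 = 19
  bit 1 = 0: r = r^2 mod 43 = 19^2 = 17
  bit 2 = 0: r = r^2 mod 43 = 17^2 = 31
  bit 3 = 0: r = r^2 mod 43 = 31^2 = 15
  bit 4 = 0: r = r^2 mod 43 = 15^2 = 10
  bit 5 = 1: r = r^2 * 19 mod 43 = 10^2 * 19 = 14*19 = 8
  -> s = B^a = 8

Answer: 39 19 8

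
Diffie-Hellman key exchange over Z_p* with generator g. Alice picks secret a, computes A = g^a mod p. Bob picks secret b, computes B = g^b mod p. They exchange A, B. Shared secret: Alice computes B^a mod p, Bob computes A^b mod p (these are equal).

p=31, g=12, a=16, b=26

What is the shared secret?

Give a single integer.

Answer: 10

Derivation:
A = 12^16 mod 31  (bits of 16 = 10000)
  bit 0 = 1: r = r^2 * 12 mod 31 = 1^2 * 12 = 1*12 = 12
  bit 1 = 0: r = r^2 mod 31 = 12^2 = 20
  bit 2 = 0: r = r^2 mod 31 = 20^2 = 28
  bit 3 = 0: r = r^2 mod 31 = 28^2 = 9
  bit 4 = 0: r = r^2 mod 31 = 9^2 = 19
  -> A = 19
B = 12^26 mod 31  (bits of 26 = 11010)
  bit 0 = 1: r = r^2 * 12 mod 31 = 1^2 * 12 = 1*12 = 12
  bit 1 = 1: r = r^2 * 12 mod 31 = 12^2 * 12 = 20*12 = 23
  bit 2 = 0: r = r^2 mod 31 = 23^2 = 2
  bit 3 = 1: r = r^2 * 12 mod 31 = 2^2 * 12 = 4*12 = 17
  bit 4 = 0: r = r^2 mod 31 = 17^2 = 10
  -> B = 10
s = B^a = 10^16 mod 31  (bits of 16 = 10000)
  bit 0 = 1: r = r^2 * 10 mod 31 = 1^2 * 10 = 1*10 = 10
  bit 1 = 0: r = r^2 mod 31 = 10^2 = 7
  bit 2 = 0: r = r^2 mod 31 = 7^2 = 18
  bit 3 = 0: r = r^2 mod 31 = 18^2 = 14
  bit 4 = 0: r = r^2 mod 31 = 14^2 = 10
  -> s = B^a = 10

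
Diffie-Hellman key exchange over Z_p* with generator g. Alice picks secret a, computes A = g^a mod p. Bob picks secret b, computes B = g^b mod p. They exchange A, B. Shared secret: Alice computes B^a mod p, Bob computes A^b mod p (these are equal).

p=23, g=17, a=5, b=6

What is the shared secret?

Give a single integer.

A = 17^5 mod 23  (bits of 5 = 101)
  bit 0 = 1: r = r^2 * 17 mod 23 = 1^2 * 17 = 1*17 = 17
  bit 1 = 0: r = r^2 mod 23 = 17^2 = 13
  bit 2 = 1: r = r^2 * 17 mod 23 = 13^2 * 17 = 8*17 = 21
  -> A = 21
B = 17^6 mod 23  (bits of 6 = 110)
  bit 0 = 1: r = r^2 * 17 mod 23 = 1^2 * 17 = 1*17 = 17
  bit 1 = 1: r = r^2 * 17 mod 23 = 17^2 * 17 = 13*17 = 14
  bit 2 = 0: r = r^2 mod 23 = 14^2 = 12
  -> B = 12
s = B^a = 12^5 mod 23  (bits of 5 = 101)
  bit 0 = 1: r = r^2 * 12 mod 23 = 1^2 * 12 = 1*12 = 12
  bit 1 = 0: r = r^2 mod 23 = 12^2 = 6
  bit 2 = 1: r = r^2 * 12 mod 23 = 6^2 * 12 = 13*12 = 18
  -> s = B^a = 18

Answer: 18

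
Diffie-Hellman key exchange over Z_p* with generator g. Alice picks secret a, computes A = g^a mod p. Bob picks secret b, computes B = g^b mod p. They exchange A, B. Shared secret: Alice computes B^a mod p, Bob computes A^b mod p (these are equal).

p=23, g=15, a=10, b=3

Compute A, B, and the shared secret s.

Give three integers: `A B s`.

Answer: 3 17 4

Derivation:
A = 15^10 mod 23  (bits of 10 = 1010)
  bit 0 = 1: r = r^2 * 15 mod 23 = 1^2 * 15 = 1*15 = 15
  bit 1 = 0: r = r^2 mod 23 = 15^2 = 18
  bit 2 = 1: r = r^2 * 15 mod 23 = 18^2 * 15 = 2*15 = 7
  bit 3 = 0: r = r^2 mod 23 = 7^2 = 3
  -> A = 3
B = 15^3 mod 23  (bits of 3 = 11)
  bit 0 = 1: r = r^2 * 15 mod 23 = 1^2 * 15 = 1*15 = 15
  bit 1 = 1: r = r^2 * 15 mod 23 = 15^2 * 15 = 18*15 = 17
  -> B = 17
s = B^a = 17^10 mod 23  (bits of 10 = 1010)
  bit 0 = 1: r = r^2 * 17 mod 23 = 1^2 * 17 = 1*17 = 17
  bit 1 = 0: r = r^2 mod 23 = 17^2 = 13
  bit 2 = 1: r = r^2 * 17 mod 23 = 13^2 * 17 = 8*17 = 21
  bit 3 = 0: r = r^2 mod 23 = 21^2 = 4
  -> s = B^a = 4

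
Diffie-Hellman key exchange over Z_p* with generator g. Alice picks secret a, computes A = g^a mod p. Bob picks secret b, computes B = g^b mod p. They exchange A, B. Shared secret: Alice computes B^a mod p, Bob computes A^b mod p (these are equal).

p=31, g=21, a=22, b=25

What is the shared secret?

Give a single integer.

Answer: 5

Derivation:
A = 21^22 mod 31  (bits of 22 = 10110)
  bit 0 = 1: r = r^2 * 21 mod 31 = 1^2 * 21 = 1*21 = 21
  bit 1 = 0: r = r^2 mod 31 = 21^2 = 7
  bit 2 = 1: r = r^2 * 21 mod 31 = 7^2 * 21 = 18*21 = 6
  bit 3 = 1: r = r^2 * 21 mod 31 = 6^2 * 21 = 5*21 = 12
  bit 4 = 0: r = r^2 mod 31 = 12^2 = 20
  -> A = 20
B = 21^25 mod 31  (bits of 25 = 11001)
  bit 0 = 1: r = r^2 * 21 mod 31 = 1^2 * 21 = 1*21 = 21
  bit 1 = 1: r = r^2 * 21 mod 31 = 21^2 * 21 = 7*21 = 23
  bit 2 = 0: r = r^2 mod 31 = 23^2 = 2
  bit 3 = 0: r = r^2 mod 31 = 2^2 = 4
  bit 4 = 1: r = r^2 * 21 mod 31 = 4^2 * 21 = 16*21 = 26
  -> B = 26
s = B^a = 26^22 mod 31  (bits of 22 = 10110)
  bit 0 = 1: r = r^2 * 26 mod 31 = 1^2 * 26 = 1*26 = 26
  bit 1 = 0: r = r^2 mod 31 = 26^2 = 25
  bit 2 = 1: r = r^2 * 26 mod 31 = 25^2 * 26 = 5*26 = 6
  bit 3 = 1: r = r^2 * 26 mod 31 = 6^2 * 26 = 5*26 = 6
  bit 4 = 0: r = r^2 mod 31 = 6^2 = 5
  -> s = B^a = 5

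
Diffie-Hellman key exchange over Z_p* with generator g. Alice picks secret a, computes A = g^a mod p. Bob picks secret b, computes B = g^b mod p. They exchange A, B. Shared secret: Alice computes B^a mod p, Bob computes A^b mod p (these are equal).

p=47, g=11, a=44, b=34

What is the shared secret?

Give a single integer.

A = 11^44 mod 47  (bits of 44 = 101100)
  bit 0 = 1: r = r^2 * 11 mod 47 = 1^2 * 11 = 1*11 = 11
  bit 1 = 0: r = r^2 mod 47 = 11^2 = 27
  bit 2 = 1: r = r^2 * 11 mod 47 = 27^2 * 11 = 24*11 = 29
  bit 3 = 1: r = r^2 * 11 mod 47 = 29^2 * 11 = 42*11 = 39
  bit 4 = 0: r = r^2 mod 47 = 39^2 = 17
  bit 5 = 0: r = r^2 mod 47 = 17^2 = 7
  -> A = 7
B = 11^34 mod 47  (bits of 34 = 100010)
  bit 0 = 1: r = r^2 * 11 mod 47 = 1^2 * 11 = 1*11 = 11
  bit 1 = 0: r = r^2 mod 47 = 11^2 = 27
  bit 2 = 0: r = r^2 mod 47 = 27^2 = 24
  bit 3 = 0: r = r^2 mod 47 = 24^2 = 12
  bit 4 = 1: r = r^2 * 11 mod 47 = 12^2 * 11 = 3*11 = 33
  bit 5 = 0: r = r^2 mod 47 = 33^2 = 8
  -> B = 8
s = B^a = 8^44 mod 47  (bits of 44 = 101100)
  bit 0 = 1: r = r^2 * 8 mod 47 = 1^2 * 8 = 1*8 = 8
  bit 1 = 0: r = r^2 mod 47 = 8^2 = 17
  bit 2 = 1: r = r^2 * 8 mod 47 = 17^2 * 8 = 7*8 = 9
  bit 3 = 1: r = r^2 * 8 mod 47 = 9^2 * 8 = 34*8 = 37
  bit 4 = 0: r = r^2 mod 47 = 37^2 = 6
  bit 5 = 0: r = r^2 mod 47 = 6^2 = 36
  -> s = B^a = 36

Answer: 36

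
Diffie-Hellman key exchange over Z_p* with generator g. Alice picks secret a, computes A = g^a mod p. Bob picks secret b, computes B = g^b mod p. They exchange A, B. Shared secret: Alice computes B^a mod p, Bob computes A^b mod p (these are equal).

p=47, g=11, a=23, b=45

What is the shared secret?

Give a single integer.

A = 11^23 mod 47  (bits of 23 = 10111)
  bit 0 = 1: r = r^2 * 11 mod 47 = 1^2 * 11 = 1*11 = 11
  bit 1 = 0: r = r^2 mod 47 = 11^2 = 27
  bit 2 = 1: r = r^2 * 11 mod 47 = 27^2 * 11 = 24*11 = 29
  bit 3 = 1: r = r^2 * 11 mod 47 = 29^2 * 11 = 42*11 = 39
  bit 4 = 1: r = r^2 * 11 mod 47 = 39^2 * 11 = 17*11 = 46
  -> A = 46
B = 11^45 mod 47  (bits of 45 = 101101)
  bit 0 = 1: r = r^2 * 11 mod 47 = 1^2 * 11 = 1*11 = 11
  bit 1 = 0: r = r^2 mod 47 = 11^2 = 27
  bit 2 = 1: r = r^2 * 11 mod 47 = 27^2 * 11 = 24*11 = 29
  bit 3 = 1: r = r^2 * 11 mod 47 = 29^2 * 11 = 42*11 = 39
  bit 4 = 0: r = r^2 mod 47 = 39^2 = 17
  bit 5 = 1: r = r^2 * 11 mod 47 = 17^2 * 11 = 7*11 = 30
  -> B = 30
s = B^a = 30^23 mod 47  (bits of 23 = 10111)
  bit 0 = 1: r = r^2 * 30 mod 47 = 1^2 * 30 = 1*30 = 30
  bit 1 = 0: r = r^2 mod 47 = 30^2 = 7
  bit 2 = 1: r = r^2 * 30 mod 47 = 7^2 * 30 = 2*30 = 13
  bit 3 = 1: r = r^2 * 30 mod 47 = 13^2 * 30 = 28*30 = 41
  bit 4 = 1: r = r^2 * 30 mod 47 = 41^2 * 30 = 36*30 = 46
  -> s = B^a = 46

Answer: 46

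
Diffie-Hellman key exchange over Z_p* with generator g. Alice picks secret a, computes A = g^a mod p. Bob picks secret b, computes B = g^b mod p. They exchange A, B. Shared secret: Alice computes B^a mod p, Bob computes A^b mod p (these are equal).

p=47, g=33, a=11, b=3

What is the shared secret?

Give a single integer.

A = 33^11 mod 47  (bits of 11 = 1011)
  bit 0 = 1: r = r^2 * 33 mod 47 = 1^2 * 33 = 1*33 = 33
  bit 1 = 0: r = r^2 mod 47 = 33^2 = 8
  bit 2 = 1: r = r^2 * 33 mod 47 = 8^2 * 33 = 17*33 = 44
  bit 3 = 1: r = r^2 * 33 mod 47 = 44^2 * 33 = 9*33 = 15
  -> A = 15
B = 33^3 mod 47  (bits of 3 = 11)
  bit 0 = 1: r = r^2 * 33 mod 47 = 1^2 * 33 = 1*33 = 33
  bit 1 = 1: r = r^2 * 33 mod 47 = 33^2 * 33 = 8*33 = 29
  -> B = 29
s = B^a = 29^11 mod 47  (bits of 11 = 1011)
  bit 0 = 1: r = r^2 * 29 mod 47 = 1^2 * 29 = 1*29 = 29
  bit 1 = 0: r = r^2 mod 47 = 29^2 = 42
  bit 2 = 1: r = r^2 * 29 mod 47 = 42^2 * 29 = 25*29 = 20
  bit 3 = 1: r = r^2 * 29 mod 47 = 20^2 * 29 = 24*29 = 38
  -> s = B^a = 38

Answer: 38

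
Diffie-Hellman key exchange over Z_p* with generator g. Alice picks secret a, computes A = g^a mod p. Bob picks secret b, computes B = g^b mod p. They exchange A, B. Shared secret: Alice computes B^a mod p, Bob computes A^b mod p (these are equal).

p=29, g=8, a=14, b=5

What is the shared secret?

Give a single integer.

Answer: 28

Derivation:
A = 8^14 mod 29  (bits of 14 = 1110)
  bit 0 = 1: r = r^2 * 8 mod 29 = 1^2 * 8 = 1*8 = 8
  bit 1 = 1: r = r^2 * 8 mod 29 = 8^2 * 8 = 6*8 = 19
  bit 2 = 1: r = r^2 * 8 mod 29 = 19^2 * 8 = 13*8 = 17
  bit 3 = 0: r = r^2 mod 29 = 17^2 = 28
  -> A = 28
B = 8^5 mod 29  (bits of 5 = 101)
  bit 0 = 1: r = r^2 * 8 mod 29 = 1^2 * 8 = 1*8 = 8
  bit 1 = 0: r = r^2 mod 29 = 8^2 = 6
  bit 2 = 1: r = r^2 * 8 mod 29 = 6^2 * 8 = 7*8 = 27
  -> B = 27
s = B^a = 27^14 mod 29  (bits of 14 = 1110)
  bit 0 = 1: r = r^2 * 27 mod 29 = 1^2 * 27 = 1*27 = 27
  bit 1 = 1: r = r^2 * 27 mod 29 = 27^2 * 27 = 4*27 = 21
  bit 2 = 1: r = r^2 * 27 mod 29 = 21^2 * 27 = 6*27 = 17
  bit 3 = 0: r = r^2 mod 29 = 17^2 = 28
  -> s = B^a = 28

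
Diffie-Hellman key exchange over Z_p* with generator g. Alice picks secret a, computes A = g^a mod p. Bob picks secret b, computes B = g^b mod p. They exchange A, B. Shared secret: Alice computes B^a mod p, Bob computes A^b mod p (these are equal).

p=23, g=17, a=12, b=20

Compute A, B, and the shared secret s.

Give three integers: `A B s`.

Answer: 6 16 16

Derivation:
A = 17^12 mod 23  (bits of 12 = 1100)
  bit 0 = 1: r = r^2 * 17 mod 23 = 1^2 * 17 = 1*17 = 17
  bit 1 = 1: r = r^2 * 17 mod 23 = 17^2 * 17 = 13*17 = 14
  bit 2 = 0: r = r^2 mod 23 = 14^2 = 12
  bit 3 = 0: r = r^2 mod 23 = 12^2 = 6
  -> A = 6
B = 17^20 mod 23  (bits of 20 = 10100)
  bit 0 = 1: r = r^2 * 17 mod 23 = 1^2 * 17 = 1*17 = 17
  bit 1 = 0: r = r^2 mod 23 = 17^2 = 13
  bit 2 = 1: r = r^2 * 17 mod 23 = 13^2 * 17 = 8*17 = 21
  bit 3 = 0: r = r^2 mod 23 = 21^2 = 4
  bit 4 = 0: r = r^2 mod 23 = 4^2 = 16
  -> B = 16
s = B^a = 16^12 mod 23  (bits of 12 = 1100)
  bit 0 = 1: r = r^2 * 16 mod 23 = 1^2 * 16 = 1*16 = 16
  bit 1 = 1: r = r^2 * 16 mod 23 = 16^2 * 16 = 3*16 = 2
  bit 2 = 0: r = r^2 mod 23 = 2^2 = 4
  bit 3 = 0: r = r^2 mod 23 = 4^2 = 16
  -> s = B^a = 16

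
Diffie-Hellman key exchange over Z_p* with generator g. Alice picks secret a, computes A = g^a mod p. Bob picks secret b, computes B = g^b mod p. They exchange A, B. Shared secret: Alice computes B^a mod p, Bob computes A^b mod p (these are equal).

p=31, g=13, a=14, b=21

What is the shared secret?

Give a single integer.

Answer: 2

Derivation:
A = 13^14 mod 31  (bits of 14 = 1110)
  bit 0 = 1: r = r^2 * 13 mod 31 = 1^2 * 13 = 1*13 = 13
  bit 1 = 1: r = r^2 * 13 mod 31 = 13^2 * 13 = 14*13 = 27
  bit 2 = 1: r = r^2 * 13 mod 31 = 27^2 * 13 = 16*13 = 22
  bit 3 = 0: r = r^2 mod 31 = 22^2 = 19
  -> A = 19
B = 13^21 mod 31  (bits of 21 = 10101)
  bit 0 = 1: r = r^2 * 13 mod 31 = 1^2 * 13 = 1*13 = 13
  bit 1 = 0: r = r^2 mod 31 = 13^2 = 14
  bit 2 = 1: r = r^2 * 13 mod 31 = 14^2 * 13 = 10*13 = 6
  bit 3 = 0: r = r^2 mod 31 = 6^2 = 5
  bit 4 = 1: r = r^2 * 13 mod 31 = 5^2 * 13 = 25*13 = 15
  -> B = 15
s = B^a = 15^14 mod 31  (bits of 14 = 1110)
  bit 0 = 1: r = r^2 * 15 mod 31 = 1^2 * 15 = 1*15 = 15
  bit 1 = 1: r = r^2 * 15 mod 31 = 15^2 * 15 = 8*15 = 27
  bit 2 = 1: r = r^2 * 15 mod 31 = 27^2 * 15 = 16*15 = 23
  bit 3 = 0: r = r^2 mod 31 = 23^2 = 2
  -> s = B^a = 2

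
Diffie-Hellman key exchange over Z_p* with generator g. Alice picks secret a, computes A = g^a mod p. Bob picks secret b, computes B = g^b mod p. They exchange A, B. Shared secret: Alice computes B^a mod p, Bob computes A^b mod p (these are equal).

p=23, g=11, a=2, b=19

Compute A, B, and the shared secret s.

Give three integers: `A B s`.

A = 11^2 mod 23  (bits of 2 = 10)
  bit 0 = 1: r = r^2 * 11 mod 23 = 1^2 * 11 = 1*11 = 11
  bit 1 = 0: r = r^2 mod 23 = 11^2 = 6
  -> A = 6
B = 11^19 mod 23  (bits of 19 = 10011)
  bit 0 = 1: r = r^2 * 11 mod 23 = 1^2 * 11 = 1*11 = 11
  bit 1 = 0: r = r^2 mod 23 = 11^2 = 6
  bit 2 = 0: r = r^2 mod 23 = 6^2 = 13
  bit 3 = 1: r = r^2 * 11 mod 23 = 13^2 * 11 = 8*11 = 19
  bit 4 = 1: r = r^2 * 11 mod 23 = 19^2 * 11 = 16*11 = 15
  -> B = 15
s = B^a = 15^2 mod 23  (bits of 2 = 10)
  bit 0 = 1: r = r^2 * 15 mod 23 = 1^2 * 15 = 1*15 = 15
  bit 1 = 0: r = r^2 mod 23 = 15^2 = 18
  -> s = B^a = 18

Answer: 6 15 18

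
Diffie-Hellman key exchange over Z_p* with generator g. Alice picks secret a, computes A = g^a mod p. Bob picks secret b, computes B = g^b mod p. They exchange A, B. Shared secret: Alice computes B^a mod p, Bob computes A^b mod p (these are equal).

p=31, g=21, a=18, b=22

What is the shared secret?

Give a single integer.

Answer: 2

Derivation:
A = 21^18 mod 31  (bits of 18 = 10010)
  bit 0 = 1: r = r^2 * 21 mod 31 = 1^2 * 21 = 1*21 = 21
  bit 1 = 0: r = r^2 mod 31 = 21^2 = 7
  bit 2 = 0: r = r^2 mod 31 = 7^2 = 18
  bit 3 = 1: r = r^2 * 21 mod 31 = 18^2 * 21 = 14*21 = 15
  bit 4 = 0: r = r^2 mod 31 = 15^2 = 8
  -> A = 8
B = 21^22 mod 31  (bits of 22 = 10110)
  bit 0 = 1: r = r^2 * 21 mod 31 = 1^2 * 21 = 1*21 = 21
  bit 1 = 0: r = r^2 mod 31 = 21^2 = 7
  bit 2 = 1: r = r^2 * 21 mod 31 = 7^2 * 21 = 18*21 = 6
  bit 3 = 1: r = r^2 * 21 mod 31 = 6^2 * 21 = 5*21 = 12
  bit 4 = 0: r = r^2 mod 31 = 12^2 = 20
  -> B = 20
s = B^a = 20^18 mod 31  (bits of 18 = 10010)
  bit 0 = 1: r = r^2 * 20 mod 31 = 1^2 * 20 = 1*20 = 20
  bit 1 = 0: r = r^2 mod 31 = 20^2 = 28
  bit 2 = 0: r = r^2 mod 31 = 28^2 = 9
  bit 3 = 1: r = r^2 * 20 mod 31 = 9^2 * 20 = 19*20 = 8
  bit 4 = 0: r = r^2 mod 31 = 8^2 = 2
  -> s = B^a = 2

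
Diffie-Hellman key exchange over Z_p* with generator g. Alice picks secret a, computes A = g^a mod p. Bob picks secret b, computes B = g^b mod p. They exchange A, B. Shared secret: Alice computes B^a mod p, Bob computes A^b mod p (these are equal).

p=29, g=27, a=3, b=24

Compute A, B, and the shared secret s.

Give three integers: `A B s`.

Answer: 21 20 25

Derivation:
A = 27^3 mod 29  (bits of 3 = 11)
  bit 0 = 1: r = r^2 * 27 mod 29 = 1^2 * 27 = 1*27 = 27
  bit 1 = 1: r = r^2 * 27 mod 29 = 27^2 * 27 = 4*27 = 21
  -> A = 21
B = 27^24 mod 29  (bits of 24 = 11000)
  bit 0 = 1: r = r^2 * 27 mod 29 = 1^2 * 27 = 1*27 = 27
  bit 1 = 1: r = r^2 * 27 mod 29 = 27^2 * 27 = 4*27 = 21
  bit 2 = 0: r = r^2 mod 29 = 21^2 = 6
  bit 3 = 0: r = r^2 mod 29 = 6^2 = 7
  bit 4 = 0: r = r^2 mod 29 = 7^2 = 20
  -> B = 20
s = B^a = 20^3 mod 29  (bits of 3 = 11)
  bit 0 = 1: r = r^2 * 20 mod 29 = 1^2 * 20 = 1*20 = 20
  bit 1 = 1: r = r^2 * 20 mod 29 = 20^2 * 20 = 23*20 = 25
  -> s = B^a = 25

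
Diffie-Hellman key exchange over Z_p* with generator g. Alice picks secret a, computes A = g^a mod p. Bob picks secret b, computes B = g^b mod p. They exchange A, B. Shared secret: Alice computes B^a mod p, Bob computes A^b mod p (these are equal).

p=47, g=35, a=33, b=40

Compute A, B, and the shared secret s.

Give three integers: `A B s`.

Answer: 39 7 32

Derivation:
A = 35^33 mod 47  (bits of 33 = 100001)
  bit 0 = 1: r = r^2 * 35 mod 47 = 1^2 * 35 = 1*35 = 35
  bit 1 = 0: r = r^2 mod 47 = 35^2 = 3
  bit 2 = 0: r = r^2 mod 47 = 3^2 = 9
  bit 3 = 0: r = r^2 mod 47 = 9^2 = 34
  bit 4 = 0: r = r^2 mod 47 = 34^2 = 28
  bit 5 = 1: r = r^2 * 35 mod 47 = 28^2 * 35 = 32*35 = 39
  -> A = 39
B = 35^40 mod 47  (bits of 40 = 101000)
  bit 0 = 1: r = r^2 * 35 mod 47 = 1^2 * 35 = 1*35 = 35
  bit 1 = 0: r = r^2 mod 47 = 35^2 = 3
  bit 2 = 1: r = r^2 * 35 mod 47 = 3^2 * 35 = 9*35 = 33
  bit 3 = 0: r = r^2 mod 47 = 33^2 = 8
  bit 4 = 0: r = r^2 mod 47 = 8^2 = 17
  bit 5 = 0: r = r^2 mod 47 = 17^2 = 7
  -> B = 7
s = B^a = 7^33 mod 47  (bits of 33 = 100001)
  bit 0 = 1: r = r^2 * 7 mod 47 = 1^2 * 7 = 1*7 = 7
  bit 1 = 0: r = r^2 mod 47 = 7^2 = 2
  bit 2 = 0: r = r^2 mod 47 = 2^2 = 4
  bit 3 = 0: r = r^2 mod 47 = 4^2 = 16
  bit 4 = 0: r = r^2 mod 47 = 16^2 = 21
  bit 5 = 1: r = r^2 * 7 mod 47 = 21^2 * 7 = 18*7 = 32
  -> s = B^a = 32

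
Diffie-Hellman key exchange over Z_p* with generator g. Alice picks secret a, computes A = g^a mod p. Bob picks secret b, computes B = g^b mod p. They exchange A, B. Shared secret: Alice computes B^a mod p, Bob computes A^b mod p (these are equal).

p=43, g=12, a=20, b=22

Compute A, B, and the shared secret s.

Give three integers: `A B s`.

A = 12^20 mod 43  (bits of 20 = 10100)
  bit 0 = 1: r = r^2 * 12 mod 43 = 1^2 * 12 = 1*12 = 12
  bit 1 = 0: r = r^2 mod 43 = 12^2 = 15
  bit 2 = 1: r = r^2 * 12 mod 43 = 15^2 * 12 = 10*12 = 34
  bit 3 = 0: r = r^2 mod 43 = 34^2 = 38
  bit 4 = 0: r = r^2 mod 43 = 38^2 = 25
  -> A = 25
B = 12^22 mod 43  (bits of 22 = 10110)
  bit 0 = 1: r = r^2 * 12 mod 43 = 1^2 * 12 = 1*12 = 12
  bit 1 = 0: r = r^2 mod 43 = 12^2 = 15
  bit 2 = 1: r = r^2 * 12 mod 43 = 15^2 * 12 = 10*12 = 34
  bit 3 = 1: r = r^2 * 12 mod 43 = 34^2 * 12 = 38*12 = 26
  bit 4 = 0: r = r^2 mod 43 = 26^2 = 31
  -> B = 31
s = B^a = 31^20 mod 43  (bits of 20 = 10100)
  bit 0 = 1: r = r^2 * 31 mod 43 = 1^2 * 31 = 1*31 = 31
  bit 1 = 0: r = r^2 mod 43 = 31^2 = 15
  bit 2 = 1: r = r^2 * 31 mod 43 = 15^2 * 31 = 10*31 = 9
  bit 3 = 0: r = r^2 mod 43 = 9^2 = 38
  bit 4 = 0: r = r^2 mod 43 = 38^2 = 25
  -> s = B^a = 25

Answer: 25 31 25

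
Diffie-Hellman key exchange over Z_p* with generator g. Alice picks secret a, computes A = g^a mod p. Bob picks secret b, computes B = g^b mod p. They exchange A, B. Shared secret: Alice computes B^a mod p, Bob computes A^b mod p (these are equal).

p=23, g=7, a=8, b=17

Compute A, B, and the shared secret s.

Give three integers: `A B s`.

A = 7^8 mod 23  (bits of 8 = 1000)
  bit 0 = 1: r = r^2 * 7 mod 23 = 1^2 * 7 = 1*7 = 7
  bit 1 = 0: r = r^2 mod 23 = 7^2 = 3
  bit 2 = 0: r = r^2 mod 23 = 3^2 = 9
  bit 3 = 0: r = r^2 mod 23 = 9^2 = 12
  -> A = 12
B = 7^17 mod 23  (bits of 17 = 10001)
  bit 0 = 1: r = r^2 * 7 mod 23 = 1^2 * 7 = 1*7 = 7
  bit 1 = 0: r = r^2 mod 23 = 7^2 = 3
  bit 2 = 0: r = r^2 mod 23 = 3^2 = 9
  bit 3 = 0: r = r^2 mod 23 = 9^2 = 12
  bit 4 = 1: r = r^2 * 7 mod 23 = 12^2 * 7 = 6*7 = 19
  -> B = 19
s = B^a = 19^8 mod 23  (bits of 8 = 1000)
  bit 0 = 1: r = r^2 * 19 mod 23 = 1^2 * 19 = 1*19 = 19
  bit 1 = 0: r = r^2 mod 23 = 19^2 = 16
  bit 2 = 0: r = r^2 mod 23 = 16^2 = 3
  bit 3 = 0: r = r^2 mod 23 = 3^2 = 9
  -> s = B^a = 9

Answer: 12 19 9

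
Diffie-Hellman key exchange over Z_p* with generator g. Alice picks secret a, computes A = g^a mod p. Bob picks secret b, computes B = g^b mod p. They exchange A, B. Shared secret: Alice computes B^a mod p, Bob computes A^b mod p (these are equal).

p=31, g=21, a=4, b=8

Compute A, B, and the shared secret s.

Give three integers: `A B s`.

A = 21^4 mod 31  (bits of 4 = 100)
  bit 0 = 1: r = r^2 * 21 mod 31 = 1^2 * 21 = 1*21 = 21
  bit 1 = 0: r = r^2 mod 31 = 21^2 = 7
  bit 2 = 0: r = r^2 mod 31 = 7^2 = 18
  -> A = 18
B = 21^8 mod 31  (bits of 8 = 1000)
  bit 0 = 1: r = r^2 * 21 mod 31 = 1^2 * 21 = 1*21 = 21
  bit 1 = 0: r = r^2 mod 31 = 21^2 = 7
  bit 2 = 0: r = r^2 mod 31 = 7^2 = 18
  bit 3 = 0: r = r^2 mod 31 = 18^2 = 14
  -> B = 14
s = B^a = 14^4 mod 31  (bits of 4 = 100)
  bit 0 = 1: r = r^2 * 14 mod 31 = 1^2 * 14 = 1*14 = 14
  bit 1 = 0: r = r^2 mod 31 = 14^2 = 10
  bit 2 = 0: r = r^2 mod 31 = 10^2 = 7
  -> s = B^a = 7

Answer: 18 14 7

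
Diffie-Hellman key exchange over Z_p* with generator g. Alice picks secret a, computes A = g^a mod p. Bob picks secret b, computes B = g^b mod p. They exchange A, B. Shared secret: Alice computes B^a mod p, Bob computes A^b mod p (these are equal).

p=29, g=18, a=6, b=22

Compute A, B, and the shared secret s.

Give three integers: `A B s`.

Answer: 9 13 20

Derivation:
A = 18^6 mod 29  (bits of 6 = 110)
  bit 0 = 1: r = r^2 * 18 mod 29 = 1^2 * 18 = 1*18 = 18
  bit 1 = 1: r = r^2 * 18 mod 29 = 18^2 * 18 = 5*18 = 3
  bit 2 = 0: r = r^2 mod 29 = 3^2 = 9
  -> A = 9
B = 18^22 mod 29  (bits of 22 = 10110)
  bit 0 = 1: r = r^2 * 18 mod 29 = 1^2 * 18 = 1*18 = 18
  bit 1 = 0: r = r^2 mod 29 = 18^2 = 5
  bit 2 = 1: r = r^2 * 18 mod 29 = 5^2 * 18 = 25*18 = 15
  bit 3 = 1: r = r^2 * 18 mod 29 = 15^2 * 18 = 22*18 = 19
  bit 4 = 0: r = r^2 mod 29 = 19^2 = 13
  -> B = 13
s = B^a = 13^6 mod 29  (bits of 6 = 110)
  bit 0 = 1: r = r^2 * 13 mod 29 = 1^2 * 13 = 1*13 = 13
  bit 1 = 1: r = r^2 * 13 mod 29 = 13^2 * 13 = 24*13 = 22
  bit 2 = 0: r = r^2 mod 29 = 22^2 = 20
  -> s = B^a = 20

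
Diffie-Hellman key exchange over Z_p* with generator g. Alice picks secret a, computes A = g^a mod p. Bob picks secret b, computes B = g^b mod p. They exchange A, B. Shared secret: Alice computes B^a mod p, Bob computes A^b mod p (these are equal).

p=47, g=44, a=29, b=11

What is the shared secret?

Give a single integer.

A = 44^29 mod 47  (bits of 29 = 11101)
  bit 0 = 1: r = r^2 * 44 mod 47 = 1^2 * 44 = 1*44 = 44
  bit 1 = 1: r = r^2 * 44 mod 47 = 44^2 * 44 = 9*44 = 20
  bit 2 = 1: r = r^2 * 44 mod 47 = 20^2 * 44 = 24*44 = 22
  bit 3 = 0: r = r^2 mod 47 = 22^2 = 14
  bit 4 = 1: r = r^2 * 44 mod 47 = 14^2 * 44 = 8*44 = 23
  -> A = 23
B = 44^11 mod 47  (bits of 11 = 1011)
  bit 0 = 1: r = r^2 * 44 mod 47 = 1^2 * 44 = 1*44 = 44
  bit 1 = 0: r = r^2 mod 47 = 44^2 = 9
  bit 2 = 1: r = r^2 * 44 mod 47 = 9^2 * 44 = 34*44 = 39
  bit 3 = 1: r = r^2 * 44 mod 47 = 39^2 * 44 = 17*44 = 43
  -> B = 43
s = B^a = 43^29 mod 47  (bits of 29 = 11101)
  bit 0 = 1: r = r^2 * 43 mod 47 = 1^2 * 43 = 1*43 = 43
  bit 1 = 1: r = r^2 * 43 mod 47 = 43^2 * 43 = 16*43 = 30
  bit 2 = 1: r = r^2 * 43 mod 47 = 30^2 * 43 = 7*43 = 19
  bit 3 = 0: r = r^2 mod 47 = 19^2 = 32
  bit 4 = 1: r = r^2 * 43 mod 47 = 32^2 * 43 = 37*43 = 40
  -> s = B^a = 40

Answer: 40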